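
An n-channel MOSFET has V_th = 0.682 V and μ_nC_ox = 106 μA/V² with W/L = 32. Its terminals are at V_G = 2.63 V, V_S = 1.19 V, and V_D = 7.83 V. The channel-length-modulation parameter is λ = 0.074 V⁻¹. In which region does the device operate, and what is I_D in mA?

Saturation; I_D = 1.45 mA

V_GS = V_G − V_S = 2.63 − 1.19 = 1.44 V; V_DS = V_D − V_S = 7.83 − 1.19 = 6.64 V.
k_n = μ_nC_ox · (W/L) = 3.392 mA/V².
V_ov = V_GS − V_th = 1.44 − 0.682 = 0.758 V.
Since V_DS = 6.64 V ≥ V_ov = 0.758 V, the device is in saturation.
I_D = ½ k_n V_ov² (1 + λ V_DS) = 0.5 × 3.392 × 0.758² × (1 + 0.074 × 6.64) = 1.45 mA.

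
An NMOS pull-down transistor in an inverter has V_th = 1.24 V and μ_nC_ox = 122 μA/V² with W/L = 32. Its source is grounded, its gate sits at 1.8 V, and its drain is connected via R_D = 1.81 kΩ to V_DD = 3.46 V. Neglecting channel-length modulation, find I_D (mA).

V_GS = V_G = 1.8 V, so V_ov = 1.8 − 1.24 = 0.56 V.
k_n = μ_nC_ox · (W/L) = 3.904 mA/V².
Assume saturation: I_D = ½ k_n V_ov² = 0.5 × 3.904 × 0.56² = 0.612 mA, giving V_DS = V_DD − I_D R_D = 3.46 − 0.612 × 1.81 = 2.35 V.
V_DS = 2.35 V ≥ V_ov = 0.56 V, confirming saturation.

I_D = 0.612 mA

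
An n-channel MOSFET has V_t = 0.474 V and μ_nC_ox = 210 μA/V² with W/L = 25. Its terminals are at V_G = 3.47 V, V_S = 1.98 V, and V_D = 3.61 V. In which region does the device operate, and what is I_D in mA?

Saturation; I_D = 2.71 mA

V_GS = V_G − V_S = 3.47 − 1.98 = 1.49 V; V_DS = V_D − V_S = 3.61 − 1.98 = 1.63 V.
k_n = μ_nC_ox · (W/L) = 5.25 mA/V².
V_ov = V_GS − V_t = 1.49 − 0.474 = 1.02 V.
Since V_DS = 1.63 V ≥ V_ov = 1.02 V, the device is in saturation.
I_D = ½ k_n V_ov² = 0.5 × 5.25 × 1.02² = 2.71 mA.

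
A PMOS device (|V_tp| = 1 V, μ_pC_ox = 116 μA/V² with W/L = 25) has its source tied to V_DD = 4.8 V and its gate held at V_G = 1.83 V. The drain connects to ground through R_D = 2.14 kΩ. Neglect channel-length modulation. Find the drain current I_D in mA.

I_D = 2.06 mA

V_SG = V_DD − V_G = 4.8 − 1.83 = 2.97 V, so V_ov = 2.97 − 1 = 1.97 V.
k_p = μ_pC_ox · (W/L) = 2.9 mA/V².
Assume saturation: I_D = ½ k_p V_ov² = 0.5 × 2.9 × 1.97² = 5.63 mA, giving V_SD = V_DD − I_D R_D = 4.8 − 5.63 × 2.14 = -7.24 V.
But -7.24 V < V_ov = 1.97 V, so the device is actually in triode.
In triode I_D = k_p[V_ov V_SD − ½ V_SD²] and I_D = (V_DD − V_SD)/R_D. Equating: 3.1 V_SD² − 13.23 V_SD + 4.8 = 0, giving V_SD = 0.401 V (the root below V_ov).
I_D = (4.8 − 0.401) / 2.14 = 2.06 mA.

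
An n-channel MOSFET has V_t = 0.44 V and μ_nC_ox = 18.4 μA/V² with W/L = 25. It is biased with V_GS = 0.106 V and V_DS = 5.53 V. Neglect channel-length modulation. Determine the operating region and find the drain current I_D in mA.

Cutoff; I_D = 0 mA

V_GS = 0.106 V < V_t = 0.44 V, so the transistor is in cutoff.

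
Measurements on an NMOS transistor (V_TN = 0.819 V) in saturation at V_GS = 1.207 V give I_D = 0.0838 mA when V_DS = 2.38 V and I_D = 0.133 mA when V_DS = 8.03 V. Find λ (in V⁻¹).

With V_GS fixed, I_D ∝ (1 + λ V_DS) in saturation, so I_D2/I_D1 = (1 + λ V_DS2)/(1 + λ V_DS1).
0.133/0.0838 = 1.587 = (1 + 8.03 λ)/(1 + 2.38 λ).
Solving: λ (I_D1 V_DS2 − I_D2 V_DS1) = I_D2 − I_D1, so λ = (0.133 − 0.0838) / (0.0838 × 8.03 − 0.133 × 2.38) = 0.0492 / 0.356 = 0.138 V⁻¹.

λ = 0.138 V⁻¹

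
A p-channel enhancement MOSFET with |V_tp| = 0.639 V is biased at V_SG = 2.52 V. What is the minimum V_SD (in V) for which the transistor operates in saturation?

The boundary between triode and saturation is V_SD = V_SG − |V_tp| = V_ov.
V_ov = 2.52 − 0.639 = 1.88 V.

V_SD,sat = 1.88 V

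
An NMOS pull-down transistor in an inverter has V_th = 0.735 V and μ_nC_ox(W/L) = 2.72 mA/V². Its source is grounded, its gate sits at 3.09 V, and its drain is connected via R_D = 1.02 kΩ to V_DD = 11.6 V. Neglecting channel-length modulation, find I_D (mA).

I_D = 7.54 mA

V_GS = V_G = 3.09 V, so V_ov = 3.09 − 0.735 = 2.35 V.
Assume saturation: I_D = ½ k_n V_ov² = 0.5 × 2.72 × 2.35² = 7.54 mA, giving V_DS = V_DD − I_D R_D = 11.6 − 7.54 × 1.02 = 3.91 V.
V_DS = 3.91 V ≥ V_ov = 2.35 V, confirming saturation.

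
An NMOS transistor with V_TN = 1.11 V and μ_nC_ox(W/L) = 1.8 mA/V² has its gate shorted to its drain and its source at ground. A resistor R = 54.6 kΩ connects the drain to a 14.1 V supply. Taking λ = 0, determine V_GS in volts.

V_GS = 1.61 V

With gate tied to drain, V_GS = V_DS ≥ V_GS − V_TN, so the device is in saturation.
KCL at the drain: ½ k_n (V_GS − V_TN)² = (V_DD − V_GS)/R.
Let x = V_GS − 1.11. Then 49.1 x² + x − 12.99 = 0, giving x = 0.504 V (positive root), so V_GS = 1.61 V.
I_D = (V_DD − V_GS)/R = (14.1 − 1.61) / 54.6 = 0.229 mA.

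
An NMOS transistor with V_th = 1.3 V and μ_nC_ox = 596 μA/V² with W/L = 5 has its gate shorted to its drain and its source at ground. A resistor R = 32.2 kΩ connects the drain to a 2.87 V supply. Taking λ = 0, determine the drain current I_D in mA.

With gate tied to drain, V_GS = V_DS ≥ V_GS − V_th, so the device is in saturation.
k_n = μ_nC_ox · (W/L) = 2.98 mA/V².
KCL at the drain: ½ k_n (V_GS − V_th)² = (V_DD − V_GS)/R.
Let x = V_GS − 1.3. Then 48 x² + x − 1.57 = 0, giving x = 0.171 V (positive root), so V_GS = 1.47 V.
I_D = (V_DD − V_GS)/R = (2.87 − 1.47) / 32.2 = 0.0435 mA.

I_D = 0.0435 mA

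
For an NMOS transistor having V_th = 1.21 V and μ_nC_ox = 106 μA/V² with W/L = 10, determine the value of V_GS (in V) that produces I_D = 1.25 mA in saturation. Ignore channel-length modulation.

V_GS = 2.75 V

k_n = μ_nC_ox · (W/L) = 1.06 mA/V².
In saturation I_D = ½ k_n (V_GS − V_th)², so V_GS − V_th = √(2 I_D / k_n) = √(2 × 1.25 / 1.06) = 1.54 V.
V_GS = 1.21 + 1.54 = 2.75 V.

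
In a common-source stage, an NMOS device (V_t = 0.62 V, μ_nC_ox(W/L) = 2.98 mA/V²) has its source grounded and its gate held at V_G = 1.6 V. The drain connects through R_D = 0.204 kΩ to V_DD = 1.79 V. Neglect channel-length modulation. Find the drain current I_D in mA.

I_D = 1.43 mA

V_GS = V_G = 1.6 V, so V_ov = 1.6 − 0.62 = 0.98 V.
Assume saturation: I_D = ½ k_n V_ov² = 0.5 × 2.98 × 0.98² = 1.43 mA, giving V_DS = V_DD − I_D R_D = 1.79 − 1.43 × 0.204 = 1.5 V.
V_DS = 1.5 V ≥ V_ov = 0.98 V, confirming saturation.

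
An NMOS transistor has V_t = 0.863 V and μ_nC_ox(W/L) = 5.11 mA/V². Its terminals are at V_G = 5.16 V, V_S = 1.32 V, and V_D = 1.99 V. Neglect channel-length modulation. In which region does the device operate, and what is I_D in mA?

Triode; I_D = 9.05 mA

V_GS = V_G − V_S = 5.16 − 1.32 = 3.84 V; V_DS = V_D − V_S = 1.99 − 1.32 = 0.67 V.
V_ov = V_GS − V_t = 3.84 − 0.863 = 2.98 V.
Since V_DS = 0.67 V < V_ov = 2.98 V, the device is in the triode region.
I_D = k_n [V_ov · V_DS − ½ V_DS²] = 5.11 × [2.98 × 0.67 − 0.5 × 0.67²] = 9.05 mA.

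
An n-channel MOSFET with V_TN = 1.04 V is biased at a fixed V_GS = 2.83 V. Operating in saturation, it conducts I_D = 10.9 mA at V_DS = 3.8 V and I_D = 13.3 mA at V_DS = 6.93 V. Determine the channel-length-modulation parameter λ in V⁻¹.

With V_GS fixed, I_D ∝ (1 + λ V_DS) in saturation, so I_D2/I_D1 = (1 + λ V_DS2)/(1 + λ V_DS1).
13.3/10.9 = 1.22 = (1 + 6.93 λ)/(1 + 3.8 λ).
Solving: λ (I_D1 V_DS2 − I_D2 V_DS1) = I_D2 − I_D1, so λ = (13.3 − 10.9) / (10.9 × 6.93 − 13.3 × 3.8) = 2.4 / 25 = 0.096 V⁻¹.

λ = 0.0960 V⁻¹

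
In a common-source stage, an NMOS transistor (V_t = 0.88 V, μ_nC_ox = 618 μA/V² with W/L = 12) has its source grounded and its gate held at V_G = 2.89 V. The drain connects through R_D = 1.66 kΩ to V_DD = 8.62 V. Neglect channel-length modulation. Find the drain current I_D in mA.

V_GS = V_G = 2.89 V, so V_ov = 2.89 − 0.88 = 2.01 V.
k_n = μ_nC_ox · (W/L) = 7.416 mA/V².
Assume saturation: I_D = ½ k_n V_ov² = 0.5 × 7.416 × 2.01² = 15 mA, giving V_DS = V_DD − I_D R_D = 8.62 − 15 × 1.66 = -16.2 V.
But -16.2 V < V_ov = 2.01 V, so the device is actually in triode.
In triode I_D = k_n[V_ov V_DS − ½ V_DS²] and I_D = (V_DD − V_DS)/R_D. Equating: 6.16 V_DS² − 25.74 V_DS + 8.62 = 0, giving V_DS = 0.367 V (the root below V_ov).
I_D = (8.62 − 0.367) / 1.66 = 4.97 mA.

I_D = 4.97 mA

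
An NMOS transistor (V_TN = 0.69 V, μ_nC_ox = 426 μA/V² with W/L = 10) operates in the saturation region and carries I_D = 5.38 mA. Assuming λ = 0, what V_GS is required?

V_GS = 2.28 V

k_n = μ_nC_ox · (W/L) = 4.26 mA/V².
In saturation I_D = ½ k_n (V_GS − V_TN)², so V_GS − V_TN = √(2 I_D / k_n) = √(2 × 5.38 / 4.26) = 1.59 V.
V_GS = 0.69 + 1.59 = 2.28 V.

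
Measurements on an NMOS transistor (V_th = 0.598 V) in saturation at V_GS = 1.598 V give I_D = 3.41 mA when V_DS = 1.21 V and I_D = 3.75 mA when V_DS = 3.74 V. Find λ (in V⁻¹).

With V_GS fixed, I_D ∝ (1 + λ V_DS) in saturation, so I_D2/I_D1 = (1 + λ V_DS2)/(1 + λ V_DS1).
3.75/3.41 = 1.1 = (1 + 3.74 λ)/(1 + 1.21 λ).
Solving: λ (I_D1 V_DS2 − I_D2 V_DS1) = I_D2 − I_D1, so λ = (3.75 − 3.41) / (3.41 × 3.74 − 3.75 × 1.21) = 0.34 / 8.22 = 0.0414 V⁻¹.

λ = 0.0414 V⁻¹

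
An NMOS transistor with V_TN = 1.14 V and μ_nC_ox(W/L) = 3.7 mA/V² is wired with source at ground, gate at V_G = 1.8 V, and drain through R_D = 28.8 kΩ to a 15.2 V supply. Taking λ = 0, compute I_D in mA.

I_D = 0.519 mA

V_GS = V_G = 1.8 V, so V_ov = 1.8 − 1.14 = 0.66 V.
Assume saturation: I_D = ½ k_n V_ov² = 0.5 × 3.7 × 0.66² = 0.806 mA, giving V_DS = V_DD − I_D R_D = 15.2 − 0.806 × 28.8 = -8.01 V.
But -8.01 V < V_ov = 0.66 V, so the device is actually in triode.
In triode I_D = k_n[V_ov V_DS − ½ V_DS²] and I_D = (V_DD − V_DS)/R_D. Equating: 53.3 V_DS² − 71.33 V_DS + 15.2 = 0, giving V_DS = 0.266 V (the root below V_ov).
I_D = (15.2 − 0.266) / 28.8 = 0.519 mA.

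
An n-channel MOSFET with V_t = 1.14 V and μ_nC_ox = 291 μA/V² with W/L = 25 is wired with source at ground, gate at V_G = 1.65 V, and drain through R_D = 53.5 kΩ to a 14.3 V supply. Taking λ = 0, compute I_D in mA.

V_GS = V_G = 1.65 V, so V_ov = 1.65 − 1.14 = 0.51 V.
k_n = μ_nC_ox · (W/L) = 7.275 mA/V².
Assume saturation: I_D = ½ k_n V_ov² = 0.5 × 7.275 × 0.51² = 0.946 mA, giving V_DS = V_DD − I_D R_D = 14.3 − 0.946 × 53.5 = -36.3 V.
But -36.3 V < V_ov = 0.51 V, so the device is actually in triode.
In triode I_D = k_n[V_ov V_DS − ½ V_DS²] and I_D = (V_DD − V_DS)/R_D. Equating: 195 V_DS² − 199.5 V_DS + 14.3 = 0, giving V_DS = 0.0775 V (the root below V_ov).
I_D = (14.3 − 0.0775) / 53.5 = 0.266 mA.

I_D = 0.266 mA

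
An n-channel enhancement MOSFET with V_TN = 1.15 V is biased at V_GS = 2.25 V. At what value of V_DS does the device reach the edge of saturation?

The boundary between triode and saturation is V_DS = V_GS − V_TN = V_ov.
V_ov = 2.25 − 1.15 = 1.1 V.

V_DS,sat = 1.10 V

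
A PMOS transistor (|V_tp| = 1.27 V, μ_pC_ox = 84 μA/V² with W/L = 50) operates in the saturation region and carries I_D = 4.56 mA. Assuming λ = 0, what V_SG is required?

V_SG = 2.74 V

k_p = μ_pC_ox · (W/L) = 4.2 mA/V².
In saturation I_D = ½ k_p (V_SG − |V_tp|)², so V_SG − |V_tp| = √(2 I_D / k_p) = √(2 × 4.56 / 4.2) = 1.47 V.
V_SG = 1.27 + 1.47 = 2.74 V.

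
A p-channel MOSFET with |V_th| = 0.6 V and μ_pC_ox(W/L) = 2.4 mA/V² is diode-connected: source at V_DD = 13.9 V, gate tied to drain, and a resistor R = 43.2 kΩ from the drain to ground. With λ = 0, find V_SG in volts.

With gate tied to drain, V_SG = V_SD ≥ V_SG − |V_th|, so the device is in saturation.
KCL at the drain: ½ k_p (V_SG − |V_th|)² = (V_DD − V_SG)/R.
Let x = V_SG − 0.6. Then 51.8 x² + x − 13.3 = 0, giving x = 0.497 V (positive root), so V_SG = 1.1 V.
I_D = (V_DD − V_SG)/R = (13.9 − 1.1) / 43.2 = 0.296 mA.

V_SG = 1.10 V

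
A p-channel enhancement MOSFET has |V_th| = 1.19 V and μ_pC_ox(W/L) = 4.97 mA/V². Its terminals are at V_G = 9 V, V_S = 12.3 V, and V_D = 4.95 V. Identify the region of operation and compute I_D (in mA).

V_SG = V_S − V_G = 12.3 − 9 = 3.3 V; V_SD = V_S − V_D = 12.3 − 4.95 = 7.35 V.
V_ov = V_SG − |V_th| = 3.3 − 1.19 = 2.11 V.
Since V_SD = 7.35 V ≥ V_ov = 2.11 V, the device is in saturation.
I_D = ½ k_p V_ov² = 0.5 × 4.97 × 2.11² = 11.1 mA.

Saturation; I_D = 11.1 mA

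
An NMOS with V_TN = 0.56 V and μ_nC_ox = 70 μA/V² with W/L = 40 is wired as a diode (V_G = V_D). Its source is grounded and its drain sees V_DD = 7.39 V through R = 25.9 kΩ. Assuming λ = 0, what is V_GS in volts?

V_GS = 0.980 V

With gate tied to drain, V_GS = V_DS ≥ V_GS − V_TN, so the device is in saturation.
k_n = μ_nC_ox · (W/L) = 2.8 mA/V².
KCL at the drain: ½ k_n (V_GS − V_TN)² = (V_DD − V_GS)/R.
Let x = V_GS − 0.56. Then 36.3 x² + x − 6.83 = 0, giving x = 0.42 V (positive root), so V_GS = 0.98 V.
I_D = (V_DD − V_GS)/R = (7.39 − 0.98) / 25.9 = 0.247 mA.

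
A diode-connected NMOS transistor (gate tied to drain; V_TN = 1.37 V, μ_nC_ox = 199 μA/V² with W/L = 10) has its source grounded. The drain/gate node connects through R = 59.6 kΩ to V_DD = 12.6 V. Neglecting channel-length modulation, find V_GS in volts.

With gate tied to drain, V_GS = V_DS ≥ V_GS − V_TN, so the device is in saturation.
k_n = μ_nC_ox · (W/L) = 1.99 mA/V².
KCL at the drain: ½ k_n (V_GS − V_TN)² = (V_DD − V_GS)/R.
Let x = V_GS − 1.37. Then 59.3 x² + x − 11.23 = 0, giving x = 0.427 V (positive root), so V_GS = 1.8 V.
I_D = (V_DD − V_GS)/R = (12.6 − 1.8) / 59.6 = 0.181 mA.

V_GS = 1.80 V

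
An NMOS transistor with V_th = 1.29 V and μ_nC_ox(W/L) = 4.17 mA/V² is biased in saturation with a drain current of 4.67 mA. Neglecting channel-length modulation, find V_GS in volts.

In saturation I_D = ½ k_n (V_GS − V_th)², so V_GS − V_th = √(2 I_D / k_n) = √(2 × 4.67 / 4.17) = 1.5 V.
V_GS = 1.29 + 1.5 = 2.79 V.

V_GS = 2.79 V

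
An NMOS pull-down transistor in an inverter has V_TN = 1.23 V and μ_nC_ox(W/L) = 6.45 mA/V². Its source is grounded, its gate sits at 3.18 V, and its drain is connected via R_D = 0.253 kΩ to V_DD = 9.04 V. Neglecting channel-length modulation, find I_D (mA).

I_D = 12.3 mA

V_GS = V_G = 3.18 V, so V_ov = 3.18 − 1.23 = 1.95 V.
Assume saturation: I_D = ½ k_n V_ov² = 0.5 × 6.45 × 1.95² = 12.3 mA, giving V_DS = V_DD − I_D R_D = 9.04 − 12.3 × 0.253 = 5.94 V.
V_DS = 5.94 V ≥ V_ov = 1.95 V, confirming saturation.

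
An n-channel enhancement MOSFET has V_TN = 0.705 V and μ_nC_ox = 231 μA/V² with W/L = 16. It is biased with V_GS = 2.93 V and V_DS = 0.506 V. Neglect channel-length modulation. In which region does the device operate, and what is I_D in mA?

Triode; I_D = 3.69 mA

k_n = μ_nC_ox · (W/L) = 3.696 mA/V².
V_ov = V_GS − V_TN = 2.93 − 0.705 = 2.23 V.
Since V_DS = 0.506 V < V_ov = 2.23 V, the device is in the triode region.
I_D = k_n [V_ov · V_DS − ½ V_DS²] = 3.696 × [2.23 × 0.506 − 0.5 × 0.506²] = 3.69 mA.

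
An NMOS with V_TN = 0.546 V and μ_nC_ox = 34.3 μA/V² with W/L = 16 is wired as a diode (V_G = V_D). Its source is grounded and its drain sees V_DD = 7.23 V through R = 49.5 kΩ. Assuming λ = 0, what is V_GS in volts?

With gate tied to drain, V_GS = V_DS ≥ V_GS − V_TN, so the device is in saturation.
k_n = μ_nC_ox · (W/L) = 0.5488 mA/V².
KCL at the drain: ½ k_n (V_GS − V_TN)² = (V_DD − V_GS)/R.
Let x = V_GS − 0.546. Then 13.6 x² + x − 6.684 = 0, giving x = 0.666 V (positive root), so V_GS = 1.21 V.
I_D = (V_DD − V_GS)/R = (7.23 − 1.21) / 49.5 = 0.122 mA.

V_GS = 1.21 V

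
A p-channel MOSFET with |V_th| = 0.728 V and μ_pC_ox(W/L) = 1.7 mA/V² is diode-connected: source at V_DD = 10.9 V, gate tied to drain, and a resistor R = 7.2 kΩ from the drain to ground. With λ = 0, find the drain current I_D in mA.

I_D = 1.24 mA

With gate tied to drain, V_SG = V_SD ≥ V_SG − |V_th|, so the device is in saturation.
KCL at the drain: ½ k_p (V_SG − |V_th|)² = (V_DD − V_SG)/R.
Let x = V_SG − 0.728. Then 6.12 x² + x − 10.17 = 0, giving x = 1.21 V (positive root), so V_SG = 1.94 V.
I_D = (V_DD − V_SG)/R = (10.9 − 1.94) / 7.2 = 1.24 mA.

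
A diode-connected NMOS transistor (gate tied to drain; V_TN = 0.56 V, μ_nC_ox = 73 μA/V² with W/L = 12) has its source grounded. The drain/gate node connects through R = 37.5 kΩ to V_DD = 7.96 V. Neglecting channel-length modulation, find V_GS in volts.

With gate tied to drain, V_GS = V_DS ≥ V_GS − V_TN, so the device is in saturation.
k_n = μ_nC_ox · (W/L) = 0.876 mA/V².
KCL at the drain: ½ k_n (V_GS − V_TN)² = (V_DD − V_GS)/R.
Let x = V_GS − 0.56. Then 16.4 x² + x − 7.4 = 0, giving x = 0.641 V (positive root), so V_GS = 1.2 V.
I_D = (V_DD − V_GS)/R = (7.96 − 1.2) / 37.5 = 0.18 mA.

V_GS = 1.20 V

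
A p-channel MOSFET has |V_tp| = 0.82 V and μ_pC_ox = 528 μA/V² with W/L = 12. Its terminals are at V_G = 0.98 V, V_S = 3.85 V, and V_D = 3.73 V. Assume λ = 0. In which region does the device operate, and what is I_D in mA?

Triode; I_D = 1.51 mA

V_SG = V_S − V_G = 3.85 − 0.98 = 2.87 V; V_SD = V_S − V_D = 3.85 − 3.73 = 0.12 V.
k_p = μ_pC_ox · (W/L) = 6.336 mA/V².
V_ov = V_SG − |V_tp| = 2.87 − 0.82 = 2.05 V.
Since V_SD = 0.12 V < V_ov = 2.05 V, the device is in the triode region.
I_D = k_p [V_ov · V_SD − ½ V_SD²] = 6.336 × [2.05 × 0.12 − 0.5 × 0.12²] = 1.51 mA.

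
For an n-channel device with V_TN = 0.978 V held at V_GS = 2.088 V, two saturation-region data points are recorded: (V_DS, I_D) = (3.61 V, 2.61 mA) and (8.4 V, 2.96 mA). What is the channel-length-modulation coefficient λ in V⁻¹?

λ = 0.0311 V⁻¹

With V_GS fixed, I_D ∝ (1 + λ V_DS) in saturation, so I_D2/I_D1 = (1 + λ V_DS2)/(1 + λ V_DS1).
2.96/2.61 = 1.134 = (1 + 8.4 λ)/(1 + 3.61 λ).
Solving: λ (I_D1 V_DS2 − I_D2 V_DS1) = I_D2 − I_D1, so λ = (2.96 − 2.61) / (2.61 × 8.4 − 2.96 × 3.61) = 0.35 / 11.2 = 0.0311 V⁻¹.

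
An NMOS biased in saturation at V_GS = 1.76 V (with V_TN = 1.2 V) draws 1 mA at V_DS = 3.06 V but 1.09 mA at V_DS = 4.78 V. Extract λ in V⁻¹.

λ = 0.0623 V⁻¹

With V_GS fixed, I_D ∝ (1 + λ V_DS) in saturation, so I_D2/I_D1 = (1 + λ V_DS2)/(1 + λ V_DS1).
1.09/1 = 1.09 = (1 + 4.78 λ)/(1 + 3.06 λ).
Solving: λ (I_D1 V_DS2 − I_D2 V_DS1) = I_D2 − I_D1, so λ = (1.09 − 1) / (1 × 4.78 − 1.09 × 3.06) = 0.09 / 1.44 = 0.0623 V⁻¹.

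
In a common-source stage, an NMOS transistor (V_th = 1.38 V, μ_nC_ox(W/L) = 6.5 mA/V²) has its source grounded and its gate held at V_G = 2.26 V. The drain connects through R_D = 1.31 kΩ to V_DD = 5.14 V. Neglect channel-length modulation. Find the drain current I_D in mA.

I_D = 2.52 mA

V_GS = V_G = 2.26 V, so V_ov = 2.26 − 1.38 = 0.88 V.
Assume saturation: I_D = ½ k_n V_ov² = 0.5 × 6.5 × 0.88² = 2.52 mA, giving V_DS = V_DD − I_D R_D = 5.14 − 2.52 × 1.31 = 1.84 V.
V_DS = 1.84 V ≥ V_ov = 0.88 V, confirming saturation.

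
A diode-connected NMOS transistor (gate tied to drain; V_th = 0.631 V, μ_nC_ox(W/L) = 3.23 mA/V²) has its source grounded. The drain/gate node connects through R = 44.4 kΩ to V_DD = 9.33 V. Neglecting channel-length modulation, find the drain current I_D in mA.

I_D = 0.188 mA

With gate tied to drain, V_GS = V_DS ≥ V_GS − V_th, so the device is in saturation.
KCL at the drain: ½ k_n (V_GS − V_th)² = (V_DD − V_GS)/R.
Let x = V_GS − 0.631. Then 71.7 x² + x − 8.699 = 0, giving x = 0.341 V (positive root), so V_GS = 0.972 V.
I_D = (V_DD − V_GS)/R = (9.33 − 0.972) / 44.4 = 0.188 mA.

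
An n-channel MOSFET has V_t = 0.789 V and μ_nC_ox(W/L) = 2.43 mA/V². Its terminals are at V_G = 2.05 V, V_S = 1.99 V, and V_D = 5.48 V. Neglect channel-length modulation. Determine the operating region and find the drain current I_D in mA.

Cutoff; I_D = 0 mA

V_GS = V_G − V_S = 2.05 − 1.99 = 0.06 V; V_DS = V_D − V_S = 5.48 − 1.99 = 3.49 V.
V_GS = 0.06 V < V_t = 0.789 V, so the transistor is in cutoff.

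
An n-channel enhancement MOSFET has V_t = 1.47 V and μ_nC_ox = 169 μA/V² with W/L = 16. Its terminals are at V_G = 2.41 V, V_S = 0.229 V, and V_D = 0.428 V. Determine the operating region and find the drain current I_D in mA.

V_GS = V_G − V_S = 2.41 − 0.229 = 2.18 V; V_DS = V_D − V_S = 0.428 − 0.229 = 0.199 V.
k_n = μ_nC_ox · (W/L) = 2.704 mA/V².
V_ov = V_GS − V_t = 2.18 − 1.47 = 0.711 V.
Since V_DS = 0.199 V < V_ov = 0.711 V, the device is in the triode region.
I_D = k_n [V_ov · V_DS − ½ V_DS²] = 2.704 × [0.711 × 0.199 − 0.5 × 0.199²] = 0.329 mA.

Triode; I_D = 0.329 mA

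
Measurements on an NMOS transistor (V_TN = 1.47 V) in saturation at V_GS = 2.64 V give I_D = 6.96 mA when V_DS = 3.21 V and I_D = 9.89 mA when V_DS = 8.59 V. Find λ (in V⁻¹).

With V_GS fixed, I_D ∝ (1 + λ V_DS) in saturation, so I_D2/I_D1 = (1 + λ V_DS2)/(1 + λ V_DS1).
9.89/6.96 = 1.421 = (1 + 8.59 λ)/(1 + 3.21 λ).
Solving: λ (I_D1 V_DS2 − I_D2 V_DS1) = I_D2 − I_D1, so λ = (9.89 − 6.96) / (6.96 × 8.59 − 9.89 × 3.21) = 2.93 / 28 = 0.104 V⁻¹.

λ = 0.104 V⁻¹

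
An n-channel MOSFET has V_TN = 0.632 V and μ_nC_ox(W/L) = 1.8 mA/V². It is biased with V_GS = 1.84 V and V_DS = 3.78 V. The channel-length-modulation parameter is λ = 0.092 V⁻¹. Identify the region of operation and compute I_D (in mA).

V_ov = V_GS − V_TN = 1.84 − 0.632 = 1.21 V.
Since V_DS = 3.78 V ≥ V_ov = 1.21 V, the device is in saturation.
I_D = ½ k_n V_ov² (1 + λ V_DS) = 0.5 × 1.8 × 1.21² × (1 + 0.092 × 3.78) = 1.77 mA.

Saturation; I_D = 1.77 mA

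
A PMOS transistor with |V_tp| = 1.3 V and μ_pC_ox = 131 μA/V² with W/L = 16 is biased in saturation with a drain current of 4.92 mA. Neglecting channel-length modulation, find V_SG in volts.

k_p = μ_pC_ox · (W/L) = 2.096 mA/V².
In saturation I_D = ½ k_p (V_SG − |V_tp|)², so V_SG − |V_tp| = √(2 I_D / k_p) = √(2 × 4.92 / 2.096) = 2.17 V.
V_SG = 1.3 + 2.17 = 3.47 V.

V_SG = 3.47 V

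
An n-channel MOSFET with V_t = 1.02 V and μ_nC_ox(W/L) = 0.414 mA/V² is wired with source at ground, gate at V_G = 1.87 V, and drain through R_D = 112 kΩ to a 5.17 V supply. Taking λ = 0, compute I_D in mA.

V_GS = V_G = 1.87 V, so V_ov = 1.87 − 1.02 = 0.85 V.
Assume saturation: I_D = ½ k_n V_ov² = 0.5 × 0.414 × 0.85² = 0.15 mA, giving V_DS = V_DD − I_D R_D = 5.17 − 0.15 × 112 = -11.6 V.
But -11.6 V < V_ov = 0.85 V, so the device is actually in triode.
In triode I_D = k_n[V_ov V_DS − ½ V_DS²] and I_D = (V_DD − V_DS)/R_D. Equating: 23.2 V_DS² − 40.41 V_DS + 5.17 = 0, giving V_DS = 0.139 V (the root below V_ov).
I_D = (5.17 − 0.139) / 112 = 0.0449 mA.

I_D = 0.0449 mA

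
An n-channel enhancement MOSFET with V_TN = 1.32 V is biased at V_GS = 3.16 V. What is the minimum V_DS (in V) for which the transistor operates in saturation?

V_DS,sat = 1.84 V

The boundary between triode and saturation is V_DS = V_GS − V_TN = V_ov.
V_ov = 3.16 − 1.32 = 1.84 V.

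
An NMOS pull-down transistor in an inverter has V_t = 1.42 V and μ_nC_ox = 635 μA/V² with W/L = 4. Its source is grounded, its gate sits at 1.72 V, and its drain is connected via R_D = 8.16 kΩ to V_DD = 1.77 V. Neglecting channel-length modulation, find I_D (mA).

I_D = 0.114 mA

V_GS = V_G = 1.72 V, so V_ov = 1.72 − 1.42 = 0.3 V.
k_n = μ_nC_ox · (W/L) = 2.54 mA/V².
Assume saturation: I_D = ½ k_n V_ov² = 0.5 × 2.54 × 0.3² = 0.114 mA, giving V_DS = V_DD − I_D R_D = 1.77 − 0.114 × 8.16 = 0.837 V.
V_DS = 0.837 V ≥ V_ov = 0.3 V, confirming saturation.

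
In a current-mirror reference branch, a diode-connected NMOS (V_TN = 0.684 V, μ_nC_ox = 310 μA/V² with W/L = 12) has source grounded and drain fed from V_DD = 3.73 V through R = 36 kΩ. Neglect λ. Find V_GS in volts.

With gate tied to drain, V_GS = V_DS ≥ V_GS − V_TN, so the device is in saturation.
k_n = μ_nC_ox · (W/L) = 3.72 mA/V².
KCL at the drain: ½ k_n (V_GS − V_TN)² = (V_DD − V_GS)/R.
Let x = V_GS − 0.684. Then 67 x² + x − 3.046 = 0, giving x = 0.206 V (positive root), so V_GS = 0.89 V.
I_D = (V_DD − V_GS)/R = (3.73 − 0.89) / 36 = 0.0789 mA.

V_GS = 0.890 V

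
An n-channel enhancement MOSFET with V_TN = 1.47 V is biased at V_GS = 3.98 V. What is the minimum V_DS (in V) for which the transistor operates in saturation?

V_DS,sat = 2.51 V

The boundary between triode and saturation is V_DS = V_GS − V_TN = V_ov.
V_ov = 3.98 − 1.47 = 2.51 V.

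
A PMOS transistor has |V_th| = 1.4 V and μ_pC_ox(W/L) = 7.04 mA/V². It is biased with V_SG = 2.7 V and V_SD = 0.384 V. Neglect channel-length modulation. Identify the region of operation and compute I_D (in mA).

V_ov = V_SG − |V_th| = 2.7 − 1.4 = 1.3 V.
Since V_SD = 0.384 V < V_ov = 1.3 V, the device is in the triode region.
I_D = k_p [V_ov · V_SD − ½ V_SD²] = 7.04 × [1.3 × 0.384 − 0.5 × 0.384²] = 3 mA.

Triode; I_D = 3.00 mA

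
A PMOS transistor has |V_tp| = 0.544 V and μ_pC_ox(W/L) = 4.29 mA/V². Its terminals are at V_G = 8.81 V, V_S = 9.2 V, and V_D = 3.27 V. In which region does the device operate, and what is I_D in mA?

Cutoff; I_D = 0 mA

V_SG = V_S − V_G = 9.2 − 8.81 = 0.39 V; V_SD = V_S − V_D = 9.2 − 3.27 = 5.93 V.
V_SG = 0.39 V < |V_tp| = 0.544 V, so the transistor is in cutoff.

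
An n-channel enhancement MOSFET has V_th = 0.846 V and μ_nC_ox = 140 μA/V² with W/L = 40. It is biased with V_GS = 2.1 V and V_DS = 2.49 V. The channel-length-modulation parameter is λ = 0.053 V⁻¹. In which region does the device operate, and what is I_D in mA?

Saturation; I_D = 4.98 mA

k_n = μ_nC_ox · (W/L) = 5.6 mA/V².
V_ov = V_GS − V_th = 2.1 − 0.846 = 1.25 V.
Since V_DS = 2.49 V ≥ V_ov = 1.25 V, the device is in saturation.
I_D = ½ k_n V_ov² (1 + λ V_DS) = 0.5 × 5.6 × 1.25² × (1 + 0.053 × 2.49) = 4.98 mA.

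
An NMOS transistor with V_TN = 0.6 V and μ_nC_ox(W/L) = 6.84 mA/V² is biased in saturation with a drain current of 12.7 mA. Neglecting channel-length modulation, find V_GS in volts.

In saturation I_D = ½ k_n (V_GS − V_TN)², so V_GS − V_TN = √(2 I_D / k_n) = √(2 × 12.7 / 6.84) = 1.93 V.
V_GS = 0.6 + 1.93 = 2.53 V.

V_GS = 2.53 V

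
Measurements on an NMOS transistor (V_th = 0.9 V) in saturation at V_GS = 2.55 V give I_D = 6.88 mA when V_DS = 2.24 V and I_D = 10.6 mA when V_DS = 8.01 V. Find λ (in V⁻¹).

With V_GS fixed, I_D ∝ (1 + λ V_DS) in saturation, so I_D2/I_D1 = (1 + λ V_DS2)/(1 + λ V_DS1).
10.6/6.88 = 1.541 = (1 + 8.01 λ)/(1 + 2.24 λ).
Solving: λ (I_D1 V_DS2 − I_D2 V_DS1) = I_D2 − I_D1, so λ = (10.6 − 6.88) / (6.88 × 8.01 − 10.6 × 2.24) = 3.72 / 31.4 = 0.119 V⁻¹.

λ = 0.119 V⁻¹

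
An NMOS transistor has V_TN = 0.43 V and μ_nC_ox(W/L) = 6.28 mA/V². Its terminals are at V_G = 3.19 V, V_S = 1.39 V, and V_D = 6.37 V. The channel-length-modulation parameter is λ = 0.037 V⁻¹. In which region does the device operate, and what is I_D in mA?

Saturation; I_D = 6.98 mA

V_GS = V_G − V_S = 3.19 − 1.39 = 1.8 V; V_DS = V_D − V_S = 6.37 − 1.39 = 4.98 V.
V_ov = V_GS − V_TN = 1.8 − 0.43 = 1.37 V.
Since V_DS = 4.98 V ≥ V_ov = 1.37 V, the device is in saturation.
I_D = ½ k_n V_ov² (1 + λ V_DS) = 0.5 × 6.28 × 1.37² × (1 + 0.037 × 4.98) = 6.98 mA.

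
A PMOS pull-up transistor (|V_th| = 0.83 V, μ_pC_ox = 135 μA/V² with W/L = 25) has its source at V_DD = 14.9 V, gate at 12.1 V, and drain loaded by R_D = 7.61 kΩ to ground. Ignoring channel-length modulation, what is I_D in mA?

V_SG = V_DD − V_G = 14.9 − 12.1 = 2.8 V, so V_ov = 2.8 − 0.83 = 1.97 V.
k_p = μ_pC_ox · (W/L) = 3.375 mA/V².
Assume saturation: I_D = ½ k_p V_ov² = 0.5 × 3.375 × 1.97² = 6.55 mA, giving V_SD = V_DD − I_D R_D = 14.9 − 6.55 × 7.61 = -34.9 V.
But -34.9 V < V_ov = 1.97 V, so the device is actually in triode.
In triode I_D = k_p[V_ov V_SD − ½ V_SD²] and I_D = (V_DD − V_SD)/R_D. Equating: 12.8 V_SD² − 51.6 V_SD + 14.9 = 0, giving V_SD = 0.313 V (the root below V_ov).
I_D = (14.9 − 0.313) / 7.61 = 1.92 mA.

I_D = 1.92 mA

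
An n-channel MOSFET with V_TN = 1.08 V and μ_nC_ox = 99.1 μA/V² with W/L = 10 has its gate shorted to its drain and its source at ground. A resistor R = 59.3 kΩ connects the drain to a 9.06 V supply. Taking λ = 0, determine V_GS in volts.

V_GS = 1.58 V

With gate tied to drain, V_GS = V_DS ≥ V_GS − V_TN, so the device is in saturation.
k_n = μ_nC_ox · (W/L) = 0.991 mA/V².
KCL at the drain: ½ k_n (V_GS − V_TN)² = (V_DD − V_GS)/R.
Let x = V_GS − 1.08. Then 29.4 x² + x − 7.98 = 0, giving x = 0.504 V (positive root), so V_GS = 1.58 V.
I_D = (V_DD − V_GS)/R = (9.06 − 1.58) / 59.3 = 0.126 mA.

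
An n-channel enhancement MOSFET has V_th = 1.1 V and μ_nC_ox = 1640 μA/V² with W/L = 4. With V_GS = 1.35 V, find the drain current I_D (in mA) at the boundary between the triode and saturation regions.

I_D = 0.205 mA

At the boundary V_DS = V_ov = V_GS − V_th = 1.35 − 1.1 = 0.25 V.
k_n = μ_nC_ox · (W/L) = 6.56 mA/V².
I_D = ½ k_n V_ov² = 0.5 × 6.56 × 0.25² = 0.205 mA.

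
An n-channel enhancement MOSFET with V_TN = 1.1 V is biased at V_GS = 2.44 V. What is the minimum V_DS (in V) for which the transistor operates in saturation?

The boundary between triode and saturation is V_DS = V_GS − V_TN = V_ov.
V_ov = 2.44 − 1.1 = 1.34 V.

V_DS,sat = 1.34 V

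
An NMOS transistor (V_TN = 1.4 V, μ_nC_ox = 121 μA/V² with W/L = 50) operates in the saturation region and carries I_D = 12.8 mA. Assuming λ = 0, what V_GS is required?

k_n = μ_nC_ox · (W/L) = 6.05 mA/V².
In saturation I_D = ½ k_n (V_GS − V_TN)², so V_GS − V_TN = √(2 I_D / k_n) = √(2 × 12.8 / 6.05) = 2.06 V.
V_GS = 1.4 + 2.06 = 3.46 V.

V_GS = 3.46 V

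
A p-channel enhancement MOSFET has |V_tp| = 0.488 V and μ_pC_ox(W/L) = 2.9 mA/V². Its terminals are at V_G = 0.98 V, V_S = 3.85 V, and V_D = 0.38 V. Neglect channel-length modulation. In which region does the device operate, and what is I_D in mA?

Saturation; I_D = 8.23 mA

V_SG = V_S − V_G = 3.85 − 0.98 = 2.87 V; V_SD = V_S − V_D = 3.85 − 0.38 = 3.47 V.
V_ov = V_SG − |V_tp| = 2.87 − 0.488 = 2.38 V.
Since V_SD = 3.47 V ≥ V_ov = 2.38 V, the device is in saturation.
I_D = ½ k_p V_ov² = 0.5 × 2.9 × 2.38² = 8.23 mA.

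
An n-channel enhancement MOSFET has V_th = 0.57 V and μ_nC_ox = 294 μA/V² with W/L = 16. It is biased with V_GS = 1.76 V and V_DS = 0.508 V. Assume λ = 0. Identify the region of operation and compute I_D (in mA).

Triode; I_D = 2.24 mA

k_n = μ_nC_ox · (W/L) = 4.704 mA/V².
V_ov = V_GS − V_th = 1.76 − 0.57 = 1.19 V.
Since V_DS = 0.508 V < V_ov = 1.19 V, the device is in the triode region.
I_D = k_n [V_ov · V_DS − ½ V_DS²] = 4.704 × [1.19 × 0.508 − 0.5 × 0.508²] = 2.24 mA.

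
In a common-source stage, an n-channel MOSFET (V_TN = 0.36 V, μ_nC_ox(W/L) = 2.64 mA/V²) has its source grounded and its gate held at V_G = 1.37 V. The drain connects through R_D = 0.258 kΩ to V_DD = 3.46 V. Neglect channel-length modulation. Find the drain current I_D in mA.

I_D = 1.35 mA

V_GS = V_G = 1.37 V, so V_ov = 1.37 − 0.36 = 1.01 V.
Assume saturation: I_D = ½ k_n V_ov² = 0.5 × 2.64 × 1.01² = 1.35 mA, giving V_DS = V_DD − I_D R_D = 3.46 − 1.35 × 0.258 = 3.11 V.
V_DS = 3.11 V ≥ V_ov = 1.01 V, confirming saturation.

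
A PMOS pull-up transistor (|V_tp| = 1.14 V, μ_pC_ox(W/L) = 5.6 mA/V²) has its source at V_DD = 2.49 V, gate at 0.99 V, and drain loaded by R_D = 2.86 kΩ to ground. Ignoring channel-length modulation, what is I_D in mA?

I_D = 0.363 mA

V_SG = V_DD − V_G = 2.49 − 0.99 = 1.5 V, so V_ov = 1.5 − 1.14 = 0.36 V.
Assume saturation: I_D = ½ k_p V_ov² = 0.5 × 5.6 × 0.36² = 0.363 mA, giving V_SD = V_DD − I_D R_D = 2.49 − 0.363 × 2.86 = 1.45 V.
V_SD = 1.45 V ≥ V_ov = 0.36 V, confirming saturation.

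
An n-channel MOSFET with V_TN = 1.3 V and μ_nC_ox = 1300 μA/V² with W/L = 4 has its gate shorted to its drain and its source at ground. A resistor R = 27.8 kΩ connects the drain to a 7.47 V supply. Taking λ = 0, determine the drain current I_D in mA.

With gate tied to drain, V_GS = V_DS ≥ V_GS − V_TN, so the device is in saturation.
k_n = μ_nC_ox · (W/L) = 5.2 mA/V².
KCL at the drain: ½ k_n (V_GS − V_TN)² = (V_DD − V_GS)/R.
Let x = V_GS − 1.3. Then 72.3 x² + x − 6.17 = 0, giving x = 0.285 V (positive root), so V_GS = 1.59 V.
I_D = (V_DD − V_GS)/R = (7.47 − 1.59) / 27.8 = 0.212 mA.

I_D = 0.212 mA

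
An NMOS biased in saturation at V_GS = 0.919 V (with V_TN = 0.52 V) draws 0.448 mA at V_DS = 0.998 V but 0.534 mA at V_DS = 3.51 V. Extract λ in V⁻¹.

With V_GS fixed, I_D ∝ (1 + λ V_DS) in saturation, so I_D2/I_D1 = (1 + λ V_DS2)/(1 + λ V_DS1).
0.534/0.448 = 1.192 = (1 + 3.51 λ)/(1 + 0.998 λ).
Solving: λ (I_D1 V_DS2 − I_D2 V_DS1) = I_D2 − I_D1, so λ = (0.534 − 0.448) / (0.448 × 3.51 − 0.534 × 0.998) = 0.086 / 1.04 = 0.0827 V⁻¹.

λ = 0.0827 V⁻¹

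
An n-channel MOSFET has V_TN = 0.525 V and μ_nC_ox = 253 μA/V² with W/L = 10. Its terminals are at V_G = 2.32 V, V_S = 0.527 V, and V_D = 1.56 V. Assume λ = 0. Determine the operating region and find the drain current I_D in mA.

Triode; I_D = 1.96 mA

V_GS = V_G − V_S = 2.32 − 0.527 = 1.79 V; V_DS = V_D − V_S = 1.56 − 0.527 = 1.03 V.
k_n = μ_nC_ox · (W/L) = 2.53 mA/V².
V_ov = V_GS − V_TN = 1.79 − 0.525 = 1.27 V.
Since V_DS = 1.03 V < V_ov = 1.27 V, the device is in the triode region.
I_D = k_n [V_ov · V_DS − ½ V_DS²] = 2.53 × [1.27 × 1.03 − 0.5 × 1.03²] = 1.96 mA.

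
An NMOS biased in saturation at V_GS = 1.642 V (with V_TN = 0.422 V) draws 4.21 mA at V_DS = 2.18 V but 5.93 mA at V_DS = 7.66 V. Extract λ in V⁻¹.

λ = 0.0890 V⁻¹

With V_GS fixed, I_D ∝ (1 + λ V_DS) in saturation, so I_D2/I_D1 = (1 + λ V_DS2)/(1 + λ V_DS1).
5.93/4.21 = 1.409 = (1 + 7.66 λ)/(1 + 2.18 λ).
Solving: λ (I_D1 V_DS2 − I_D2 V_DS1) = I_D2 − I_D1, so λ = (5.93 − 4.21) / (4.21 × 7.66 − 5.93 × 2.18) = 1.72 / 19.3 = 0.089 V⁻¹.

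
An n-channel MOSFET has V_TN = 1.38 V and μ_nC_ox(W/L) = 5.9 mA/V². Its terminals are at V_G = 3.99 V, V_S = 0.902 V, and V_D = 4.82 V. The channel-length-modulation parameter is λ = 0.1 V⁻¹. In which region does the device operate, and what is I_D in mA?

V_GS = V_G − V_S = 3.99 − 0.902 = 3.09 V; V_DS = V_D − V_S = 4.82 − 0.902 = 3.92 V.
V_ov = V_GS − V_TN = 3.09 − 1.38 = 1.71 V.
Since V_DS = 3.92 V ≥ V_ov = 1.71 V, the device is in saturation.
I_D = ½ k_n V_ov² (1 + λ V_DS) = 0.5 × 5.9 × 1.71² × (1 + 0.1 × 3.92) = 12 mA.

Saturation; I_D = 12.0 mA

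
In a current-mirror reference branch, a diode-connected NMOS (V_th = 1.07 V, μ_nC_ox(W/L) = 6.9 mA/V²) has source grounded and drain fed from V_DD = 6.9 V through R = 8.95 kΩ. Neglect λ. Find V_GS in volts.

V_GS = 1.49 V

With gate tied to drain, V_GS = V_DS ≥ V_GS − V_th, so the device is in saturation.
KCL at the drain: ½ k_n (V_GS − V_th)² = (V_DD − V_GS)/R.
Let x = V_GS − 1.07. Then 30.9 x² + x − 5.83 = 0, giving x = 0.419 V (positive root), so V_GS = 1.49 V.
I_D = (V_DD − V_GS)/R = (6.9 − 1.49) / 8.95 = 0.605 mA.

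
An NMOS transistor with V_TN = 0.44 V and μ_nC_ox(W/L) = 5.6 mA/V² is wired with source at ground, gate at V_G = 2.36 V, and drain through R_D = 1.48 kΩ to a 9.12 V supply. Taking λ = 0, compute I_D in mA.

V_GS = V_G = 2.36 V, so V_ov = 2.36 − 0.44 = 1.92 V.
Assume saturation: I_D = ½ k_n V_ov² = 0.5 × 5.6 × 1.92² = 10.3 mA, giving V_DS = V_DD − I_D R_D = 9.12 − 10.3 × 1.48 = -6.16 V.
But -6.16 V < V_ov = 1.92 V, so the device is actually in triode.
In triode I_D = k_n[V_ov V_DS − ½ V_DS²] and I_D = (V_DD − V_DS)/R_D. Equating: 4.14 V_DS² − 16.91 V_DS + 9.12 = 0, giving V_DS = 0.639 V (the root below V_ov).
I_D = (9.12 − 0.639) / 1.48 = 5.73 mA.

I_D = 5.73 mA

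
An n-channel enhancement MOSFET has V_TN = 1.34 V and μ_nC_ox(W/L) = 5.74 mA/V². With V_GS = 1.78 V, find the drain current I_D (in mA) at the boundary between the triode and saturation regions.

At the boundary V_DS = V_ov = V_GS − V_TN = 1.78 − 1.34 = 0.44 V.
I_D = ½ k_n V_ov² = 0.5 × 5.74 × 0.44² = 0.556 mA.

I_D = 0.556 mA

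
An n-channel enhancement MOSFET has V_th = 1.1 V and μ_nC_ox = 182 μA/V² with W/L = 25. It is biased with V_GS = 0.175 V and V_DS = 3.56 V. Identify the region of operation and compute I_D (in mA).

V_GS = 0.175 V < V_th = 1.1 V, so the transistor is in cutoff.

Cutoff; I_D = 0 mA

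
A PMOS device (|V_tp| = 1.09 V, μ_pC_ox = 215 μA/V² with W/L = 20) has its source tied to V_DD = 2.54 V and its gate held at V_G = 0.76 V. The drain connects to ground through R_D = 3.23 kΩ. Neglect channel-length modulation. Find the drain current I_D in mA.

V_SG = V_DD − V_G = 2.54 − 0.76 = 1.78 V, so V_ov = 1.78 − 1.09 = 0.69 V.
k_p = μ_pC_ox · (W/L) = 4.3 mA/V².
Assume saturation: I_D = ½ k_p V_ov² = 0.5 × 4.3 × 0.69² = 1.02 mA, giving V_SD = V_DD − I_D R_D = 2.54 − 1.02 × 3.23 = -0.766 V.
But -0.766 V < V_ov = 0.69 V, so the device is actually in triode.
In triode I_D = k_p[V_ov V_SD − ½ V_SD²] and I_D = (V_DD − V_SD)/R_D. Equating: 6.94 V_SD² − 10.58 V_SD + 2.54 = 0, giving V_SD = 0.298 V (the root below V_ov).
I_D = (2.54 − 0.298) / 3.23 = 0.694 mA.

I_D = 0.694 mA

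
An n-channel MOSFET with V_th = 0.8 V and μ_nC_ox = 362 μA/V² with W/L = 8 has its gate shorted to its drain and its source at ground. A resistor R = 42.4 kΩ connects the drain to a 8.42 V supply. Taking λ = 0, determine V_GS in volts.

With gate tied to drain, V_GS = V_DS ≥ V_GS − V_th, so the device is in saturation.
k_n = μ_nC_ox · (W/L) = 2.896 mA/V².
KCL at the drain: ½ k_n (V_GS − V_th)² = (V_DD − V_GS)/R.
Let x = V_GS − 0.8. Then 61.4 x² + x − 7.62 = 0, giving x = 0.344 V (positive root), so V_GS = 1.14 V.
I_D = (V_DD − V_GS)/R = (8.42 − 1.14) / 42.4 = 0.172 mA.

V_GS = 1.14 V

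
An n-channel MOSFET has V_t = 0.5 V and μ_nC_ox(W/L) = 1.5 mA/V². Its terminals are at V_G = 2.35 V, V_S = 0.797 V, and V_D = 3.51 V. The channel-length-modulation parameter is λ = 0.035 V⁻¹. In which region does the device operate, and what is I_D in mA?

V_GS = V_G − V_S = 2.35 − 0.797 = 1.55 V; V_DS = V_D − V_S = 3.51 − 0.797 = 2.71 V.
V_ov = V_GS − V_t = 1.55 − 0.5 = 1.05 V.
Since V_DS = 2.71 V ≥ V_ov = 1.05 V, the device is in saturation.
I_D = ½ k_n V_ov² (1 + λ V_DS) = 0.5 × 1.5 × 1.05² × (1 + 0.035 × 2.71) = 0.911 mA.

Saturation; I_D = 0.911 mA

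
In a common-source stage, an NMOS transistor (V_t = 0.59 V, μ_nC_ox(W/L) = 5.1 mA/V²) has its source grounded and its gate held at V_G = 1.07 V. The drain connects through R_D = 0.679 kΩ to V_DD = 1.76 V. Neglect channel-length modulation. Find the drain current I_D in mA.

V_GS = V_G = 1.07 V, so V_ov = 1.07 − 0.59 = 0.48 V.
Assume saturation: I_D = ½ k_n V_ov² = 0.5 × 5.1 × 0.48² = 0.588 mA, giving V_DS = V_DD − I_D R_D = 1.76 − 0.588 × 0.679 = 1.36 V.
V_DS = 1.36 V ≥ V_ov = 0.48 V, confirming saturation.

I_D = 0.588 mA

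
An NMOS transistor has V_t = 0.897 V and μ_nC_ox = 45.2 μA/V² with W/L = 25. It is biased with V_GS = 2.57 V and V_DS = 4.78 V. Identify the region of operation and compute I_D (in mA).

Saturation; I_D = 1.58 mA

k_n = μ_nC_ox · (W/L) = 1.13 mA/V².
V_ov = V_GS − V_t = 2.57 − 0.897 = 1.67 V.
Since V_DS = 4.78 V ≥ V_ov = 1.67 V, the device is in saturation.
I_D = ½ k_n V_ov² = 0.5 × 1.13 × 1.67² = 1.58 mA.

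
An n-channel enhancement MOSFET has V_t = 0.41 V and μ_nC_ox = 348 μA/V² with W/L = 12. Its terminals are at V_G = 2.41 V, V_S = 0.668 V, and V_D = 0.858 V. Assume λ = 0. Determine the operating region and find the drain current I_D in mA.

Triode; I_D = 0.981 mA

V_GS = V_G − V_S = 2.41 − 0.668 = 1.74 V; V_DS = V_D − V_S = 0.858 − 0.668 = 0.19 V.
k_n = μ_nC_ox · (W/L) = 4.176 mA/V².
V_ov = V_GS − V_t = 1.74 − 0.41 = 1.33 V.
Since V_DS = 0.19 V < V_ov = 1.33 V, the device is in the triode region.
I_D = k_n [V_ov · V_DS − ½ V_DS²] = 4.176 × [1.33 × 0.19 − 0.5 × 0.19²] = 0.981 mA.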